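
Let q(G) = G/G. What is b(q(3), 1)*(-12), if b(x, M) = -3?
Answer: 36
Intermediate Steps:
q(G) = 1
b(q(3), 1)*(-12) = -3*(-12) = 36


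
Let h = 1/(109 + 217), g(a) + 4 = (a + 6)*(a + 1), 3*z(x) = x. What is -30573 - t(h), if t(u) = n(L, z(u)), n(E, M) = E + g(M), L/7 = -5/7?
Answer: -29239722727/956484 ≈ -30570.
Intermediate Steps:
z(x) = x/3
L = -5 (L = 7*(-5/7) = -5)
g(a) = -4 + (1 + a)*(6 + a) (g(a) = -4 + (a + 6)*(a + 1) = -4 + (6 + a)*(1 + a) = -4 + (1 + a)*(6 + a))
h = 1/326 ≈ 0.0030675
n(E, M) = 2 + E + M² + 7*M (n(E, M) = E + (2 + M² + 7*M) = 2 + E + M² + 7*M)
t(u) = -3 + u²/9 + 7*u/3 (t(u) = 2 - 5 + (u/3)² + 7*(u/3) = 2 - 5 + u²/9 + 7*u/3 = -3 + u²/9 + 7*u/3)
-30573 - t(h) = -30573 - (-3 + (1/326)²/9 + (7/3)*(1/326)) = -30573 - (-3 + (⅑)*(1/106276) + 7/978) = -30573 - (-3 + 1/956484 + 7/978) = -30573 - 1*(-2862605/956484) = -30573 + 2862605/956484 = -29239722727/956484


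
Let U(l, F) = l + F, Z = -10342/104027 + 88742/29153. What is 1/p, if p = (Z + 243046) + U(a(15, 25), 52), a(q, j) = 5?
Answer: 3032699131/737267186907201 ≈ 4.1134e-6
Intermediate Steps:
Z = 8930063708/3032699131 (Z = -10342*1/104027 + 88742*(1/29153) = -10342/104027 + 88742/29153 = 8930063708/3032699131 ≈ 2.9446)
U(l, F) = F + l
p = 737267186907201/3032699131 (p = (8930063708/3032699131 + 243046) + (52 + 5) = 737094323056734/3032699131 + 57 = 737267186907201/3032699131 ≈ 2.4311e+5)
1/p = 1/(737267186907201/3032699131) = 3032699131/737267186907201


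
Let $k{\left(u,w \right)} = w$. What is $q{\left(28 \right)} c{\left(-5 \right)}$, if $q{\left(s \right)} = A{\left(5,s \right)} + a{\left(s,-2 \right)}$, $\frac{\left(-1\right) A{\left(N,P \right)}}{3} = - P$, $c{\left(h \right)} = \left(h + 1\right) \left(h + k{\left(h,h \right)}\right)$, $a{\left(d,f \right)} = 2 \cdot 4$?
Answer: $3680$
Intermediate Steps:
$a{\left(d,f \right)} = 8$
$c{\left(h \right)} = 2 h \left(1 + h\right)$ ($c{\left(h \right)} = \left(h + 1\right) \left(h + h\right) = \left(1 + h\right) 2 h = 2 h \left(1 + h\right)$)
$A{\left(N,P \right)} = 3 P$ ($A{\left(N,P \right)} = - 3 \left(- P\right) = 3 P$)
$q{\left(s \right)} = 8 + 3 s$ ($q{\left(s \right)} = 3 s + 8 = 8 + 3 s$)
$q{\left(28 \right)} c{\left(-5 \right)} = \left(8 + 3 \cdot 28\right) 2 \left(-5\right) \left(1 - 5\right) = \left(8 + 84\right) 2 \left(-5\right) \left(-4\right) = 92 \cdot 40 = 3680$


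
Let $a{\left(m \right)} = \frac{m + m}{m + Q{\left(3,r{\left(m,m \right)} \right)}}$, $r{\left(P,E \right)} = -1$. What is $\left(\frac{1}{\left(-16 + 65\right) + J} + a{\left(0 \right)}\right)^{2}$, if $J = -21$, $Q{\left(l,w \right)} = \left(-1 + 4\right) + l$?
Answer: $\frac{1}{784} \approx 0.0012755$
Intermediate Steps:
$Q{\left(l,w \right)} = 3 + l$
$a{\left(m \right)} = \frac{2 m}{6 + m}$ ($a{\left(m \right)} = \frac{m + m}{m + \left(3 + 3\right)} = \frac{2 m}{m + 6} = \frac{2 m}{6 + m}$)
$\left(\frac{1}{\left(-16 + 65\right) + J} + a{\left(0 \right)}\right)^{2} = \left(\frac{1}{\left(-16 + 65\right) - 21} + 2 \cdot 0 \frac{1}{6 + 0}\right)^{2} = \left(\frac{1}{49 - 21} + 2 \cdot 0 \cdot \frac{1}{6}\right)^{2} = \left(\frac{1}{28} + 2 \cdot 0 \cdot \frac{1}{6}\right)^{2} = \left(\frac{1}{28} + 0\right)^{2} = \left(\frac{1}{28}\right)^{2} = \frac{1}{784}$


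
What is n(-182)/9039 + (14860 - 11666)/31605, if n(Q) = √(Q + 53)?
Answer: 3194/31605 + I*√129/9039 ≈ 0.10106 + 0.0012565*I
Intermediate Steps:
n(Q) = √(53 + Q)
n(-182)/9039 + (14860 - 11666)/31605 = √(53 - 182)/9039 + (14860 - 11666)/31605 = √(-129)*(1/9039) + 3194*(1/31605) = (I*√129)*(1/9039) + 3194/31605 = I*√129/9039 + 3194/31605 = 3194/31605 + I*√129/9039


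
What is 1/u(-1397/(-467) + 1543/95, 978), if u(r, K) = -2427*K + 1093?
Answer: -1/2372513 ≈ -4.2149e-7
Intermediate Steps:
u(r, K) = 1093 - 2427*K
1/u(-1397/(-467) + 1543/95, 978) = 1/(1093 - 2427*978) = 1/(1093 - 2373606) = 1/(-2372513) = -1/2372513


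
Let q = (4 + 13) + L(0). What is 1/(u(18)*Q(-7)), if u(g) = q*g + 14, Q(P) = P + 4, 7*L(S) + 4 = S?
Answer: -7/6504 ≈ -0.0010763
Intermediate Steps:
L(S) = -4/7 + S/7
Q(P) = 4 + P
q = 115/7 (q = (4 + 13) + (-4/7 + (1/7)*0) = 17 + (-4/7 + 0) = 17 - 4/7 = 115/7 ≈ 16.429)
u(g) = 14 + 115*g/7 (u(g) = 115*g/7 + 14 = 14 + 115*g/7)
1/(u(18)*Q(-7)) = 1/((14 + (115/7)*18)*(4 - 7)) = 1/((14 + 2070/7)*(-3)) = 1/((2168/7)*(-3)) = 1/(-6504/7) = -7/6504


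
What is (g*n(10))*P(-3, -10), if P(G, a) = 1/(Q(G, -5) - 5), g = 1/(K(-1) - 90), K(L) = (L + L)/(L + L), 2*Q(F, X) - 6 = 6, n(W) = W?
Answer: -10/89 ≈ -0.11236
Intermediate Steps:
Q(F, X) = 6 (Q(F, X) = 3 + (1/2)*6 = 3 + 3 = 6)
K(L) = 1 (K(L) = (2*L)/((2*L)) = (2*L)*(1/(2*L)) = 1)
g = -1/89 (g = 1/(1 - 90) = 1/(-89) = -1/89 ≈ -0.011236)
P(G, a) = 1 (P(G, a) = 1/(6 - 5) = 1/1 = 1)
(g*n(10))*P(-3, -10) = -1/89*10*1 = -10/89*1 = -10/89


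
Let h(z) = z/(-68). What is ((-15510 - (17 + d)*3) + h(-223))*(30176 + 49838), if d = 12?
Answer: -42422342611/34 ≈ -1.2477e+9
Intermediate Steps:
h(z) = -z/68 (h(z) = z*(-1/68) = -z/68)
((-15510 - (17 + d)*3) + h(-223))*(30176 + 49838) = ((-15510 - (17 + 12)*3) - 1/68*(-223))*(30176 + 49838) = ((-15510 - 29*3) + 223/68)*80014 = ((-15510 - 1*87) + 223/68)*80014 = ((-15510 - 87) + 223/68)*80014 = (-15597 + 223/68)*80014 = -1060373/68*80014 = -42422342611/34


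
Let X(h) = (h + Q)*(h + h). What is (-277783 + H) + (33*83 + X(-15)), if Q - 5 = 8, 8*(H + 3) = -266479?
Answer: -2466375/8 ≈ -3.0830e+5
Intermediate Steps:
H = -266503/8 (H = -3 + (⅛)*(-266479) = -3 - 266479/8 = -266503/8 ≈ -33313.)
Q = 13 (Q = 5 + 8 = 13)
X(h) = 2*h*(13 + h) (X(h) = (h + 13)*(h + h) = (13 + h)*(2*h) = 2*h*(13 + h))
(-277783 + H) + (33*83 + X(-15)) = (-277783 - 266503/8) + (33*83 + 2*(-15)*(13 - 15)) = -2488767/8 + (2739 + 2*(-15)*(-2)) = -2488767/8 + (2739 + 60) = -2488767/8 + 2799 = -2466375/8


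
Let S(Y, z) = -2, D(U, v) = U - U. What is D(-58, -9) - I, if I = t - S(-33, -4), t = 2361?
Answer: -2363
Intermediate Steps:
D(U, v) = 0
I = 2363 (I = 2361 - 1*(-2) = 2361 + 2 = 2363)
D(-58, -9) - I = 0 - 1*2363 = 0 - 2363 = -2363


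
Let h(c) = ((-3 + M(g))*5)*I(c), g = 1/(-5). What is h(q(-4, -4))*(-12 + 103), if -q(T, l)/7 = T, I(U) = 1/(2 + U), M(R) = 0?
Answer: -91/2 ≈ -45.500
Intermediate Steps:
g = -⅕ ≈ -0.20000
q(T, l) = -7*T
h(c) = -15/(2 + c) (h(c) = ((-3 + 0)*5)/(2 + c) = (-3*5)/(2 + c) = -15/(2 + c))
h(q(-4, -4))*(-12 + 103) = (-15/(2 - 7*(-4)))*(-12 + 103) = -15/(2 + 28)*91 = -15/30*91 = -15*1/30*91 = -½*91 = -91/2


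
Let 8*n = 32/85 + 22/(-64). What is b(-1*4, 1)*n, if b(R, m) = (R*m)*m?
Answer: -89/5440 ≈ -0.016360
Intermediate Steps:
b(R, m) = R*m²
n = 89/21760 (n = (32/85 + 22/(-64))/8 = (32*(1/85) + 22*(-1/64))/8 = (32/85 - 11/32)/8 = (⅛)*(89/2720) = 89/21760 ≈ 0.0040901)
b(-1*4, 1)*n = (-1*4*1²)*(89/21760) = -4*1*(89/21760) = -4*89/21760 = -89/5440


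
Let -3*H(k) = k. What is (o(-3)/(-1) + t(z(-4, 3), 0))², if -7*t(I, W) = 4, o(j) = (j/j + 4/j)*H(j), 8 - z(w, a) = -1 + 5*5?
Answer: 25/441 ≈ 0.056689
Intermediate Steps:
z(w, a) = -16 (z(w, a) = 8 - (-1 + 5*5) = 8 - (-1 + 25) = 8 - 1*24 = 8 - 24 = -16)
H(k) = -k/3
o(j) = -j*(1 + 4/j)/3 (o(j) = (j/j + 4/j)*(-j/3) = (1 + 4/j)*(-j/3) = -j*(1 + 4/j)/3)
t(I, W) = -4/7 (t(I, W) = -⅐*4 = -4/7)
(o(-3)/(-1) + t(z(-4, 3), 0))² = ((-4/3 - ⅓*(-3))/(-1) - 4/7)² = ((-4/3 + 1)*(-1) - 4/7)² = (-⅓*(-1) - 4/7)² = (⅓ - 4/7)² = (-5/21)² = 25/441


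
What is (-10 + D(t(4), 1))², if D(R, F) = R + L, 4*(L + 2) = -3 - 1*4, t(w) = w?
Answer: 1521/16 ≈ 95.063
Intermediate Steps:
L = -15/4 (L = -2 + (-3 - 1*4)/4 = -2 + (-3 - 4)/4 = -2 + (¼)*(-7) = -2 - 7/4 = -15/4 ≈ -3.7500)
D(R, F) = -15/4 + R (D(R, F) = R - 15/4 = -15/4 + R)
(-10 + D(t(4), 1))² = (-10 + (-15/4 + 4))² = (-10 + ¼)² = (-39/4)² = 1521/16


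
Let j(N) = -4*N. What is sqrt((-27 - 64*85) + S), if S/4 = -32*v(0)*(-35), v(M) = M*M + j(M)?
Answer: I*sqrt(5467) ≈ 73.939*I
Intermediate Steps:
v(M) = M**2 - 4*M (v(M) = M*M - 4*M = M**2 - 4*M)
S = 0 (S = 4*(-0*(-4 + 0)*(-35)) = 4*(-0*(-4)*(-35)) = 4*(-32*0*(-35)) = 4*(0*(-35)) = 4*0 = 0)
sqrt((-27 - 64*85) + S) = sqrt((-27 - 64*85) + 0) = sqrt((-27 - 5440) + 0) = sqrt(-5467 + 0) = sqrt(-5467) = I*sqrt(5467)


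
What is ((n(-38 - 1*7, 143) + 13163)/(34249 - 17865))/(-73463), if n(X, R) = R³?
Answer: -1468685/601808896 ≈ -0.0024405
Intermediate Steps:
((n(-38 - 1*7, 143) + 13163)/(34249 - 17865))/(-73463) = ((143³ + 13163)/(34249 - 17865))/(-73463) = ((2924207 + 13163)/16384)*(-1/73463) = (2937370*(1/16384))*(-1/73463) = (1468685/8192)*(-1/73463) = -1468685/601808896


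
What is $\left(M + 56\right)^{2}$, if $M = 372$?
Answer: $183184$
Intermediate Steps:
$\left(M + 56\right)^{2} = \left(372 + 56\right)^{2} = 428^{2} = 183184$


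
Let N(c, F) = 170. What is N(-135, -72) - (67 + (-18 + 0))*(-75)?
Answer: 3845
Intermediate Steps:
N(-135, -72) - (67 + (-18 + 0))*(-75) = 170 - (67 + (-18 + 0))*(-75) = 170 - (67 - 18)*(-75) = 170 - 49*(-75) = 170 - 1*(-3675) = 170 + 3675 = 3845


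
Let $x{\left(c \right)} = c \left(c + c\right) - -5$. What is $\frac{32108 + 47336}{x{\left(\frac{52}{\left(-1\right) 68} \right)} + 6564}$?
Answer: $\frac{22959316}{1898779} \approx 12.092$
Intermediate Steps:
$x{\left(c \right)} = 5 + 2 c^{2}$ ($x{\left(c \right)} = c 2 c + 5 = 2 c^{2} + 5 = 5 + 2 c^{2}$)
$\frac{32108 + 47336}{x{\left(\frac{52}{\left(-1\right) 68} \right)} + 6564} = \frac{32108 + 47336}{\left(5 + 2 \left(\frac{52}{\left(-1\right) 68}\right)^{2}\right) + 6564} = \frac{79444}{\left(5 + 2 \left(\frac{52}{-68}\right)^{2}\right) + 6564} = \frac{79444}{\left(5 + 2 \left(52 \left(- \frac{1}{68}\right)\right)^{2}\right) + 6564} = \frac{79444}{\left(5 + 2 \left(- \frac{13}{17}\right)^{2}\right) + 6564} = \frac{79444}{\left(5 + 2 \cdot \frac{169}{289}\right) + 6564} = \frac{79444}{\left(5 + \frac{338}{289}\right) + 6564} = \frac{79444}{\frac{1783}{289} + 6564} = \frac{79444}{\frac{1898779}{289}} = 79444 \cdot \frac{289}{1898779} = \frac{22959316}{1898779}$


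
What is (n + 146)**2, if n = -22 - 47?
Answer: 5929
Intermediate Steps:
n = -69
(n + 146)**2 = (-69 + 146)**2 = 77**2 = 5929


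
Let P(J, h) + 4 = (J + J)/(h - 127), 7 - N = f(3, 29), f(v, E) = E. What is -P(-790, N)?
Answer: -984/149 ≈ -6.6040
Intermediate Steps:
N = -22 (N = 7 - 1*29 = 7 - 29 = -22)
P(J, h) = -4 + 2*J/(-127 + h) (P(J, h) = -4 + (J + J)/(h - 127) = -4 + (2*J)/(-127 + h) = -4 + 2*J/(-127 + h))
-P(-790, N) = -2*(254 - 790 - 2*(-22))/(-127 - 22) = -2*(254 - 790 + 44)/(-149) = -2*(-1)*(-492)/149 = -1*984/149 = -984/149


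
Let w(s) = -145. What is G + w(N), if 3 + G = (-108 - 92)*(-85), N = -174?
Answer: 16852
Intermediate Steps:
G = 16997 (G = -3 + (-108 - 92)*(-85) = -3 - 200*(-85) = -3 + 17000 = 16997)
G + w(N) = 16997 - 145 = 16852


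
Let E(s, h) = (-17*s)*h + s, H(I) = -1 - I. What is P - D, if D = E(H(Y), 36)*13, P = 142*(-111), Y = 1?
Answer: -31648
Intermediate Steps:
E(s, h) = s - 17*h*s (E(s, h) = -17*h*s + s = s - 17*h*s)
P = -15762
D = 15886 (D = ((-1 - 1*1)*(1 - 17*36))*13 = ((-1 - 1)*(1 - 612))*13 = -2*(-611)*13 = 1222*13 = 15886)
P - D = -15762 - 1*15886 = -15762 - 15886 = -31648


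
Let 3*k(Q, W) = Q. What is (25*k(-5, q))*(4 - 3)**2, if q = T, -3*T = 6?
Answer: -125/3 ≈ -41.667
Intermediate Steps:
T = -2 (T = -1/3*6 = -2)
q = -2
k(Q, W) = Q/3
(25*k(-5, q))*(4 - 3)**2 = (25*((1/3)*(-5)))*(4 - 3)**2 = (25*(-5/3))*1**2 = -125/3*1 = -125/3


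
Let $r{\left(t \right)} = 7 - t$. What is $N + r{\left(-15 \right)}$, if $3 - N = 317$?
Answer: $-292$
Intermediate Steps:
$N = -314$ ($N = 3 - 317 = -314$)
$N + r{\left(-15 \right)} = -314 + \left(7 - -15\right) = -314 + \left(7 + 15\right) = -314 + 22 = -292$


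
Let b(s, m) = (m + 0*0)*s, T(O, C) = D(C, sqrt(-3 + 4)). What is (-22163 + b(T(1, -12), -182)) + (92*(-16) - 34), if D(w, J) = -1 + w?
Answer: -21303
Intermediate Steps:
T(O, C) = -1 + C
b(s, m) = m*s (b(s, m) = (m + 0)*s = m*s)
(-22163 + b(T(1, -12), -182)) + (92*(-16) - 34) = (-22163 - 182*(-1 - 12)) + (92*(-16) - 34) = (-22163 - 182*(-13)) + (-1472 - 34) = (-22163 + 2366) - 1506 = -19797 - 1506 = -21303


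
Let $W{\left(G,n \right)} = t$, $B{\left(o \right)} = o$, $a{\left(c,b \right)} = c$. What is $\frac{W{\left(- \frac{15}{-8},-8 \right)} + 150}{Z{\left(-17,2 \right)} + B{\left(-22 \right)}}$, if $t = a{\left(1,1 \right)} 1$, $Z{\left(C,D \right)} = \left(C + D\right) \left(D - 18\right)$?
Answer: $\frac{151}{218} \approx 0.69266$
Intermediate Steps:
$Z{\left(C,D \right)} = \left(-18 + D\right) \left(C + D\right)$ ($Z{\left(C,D \right)} = \left(C + D\right) \left(-18 + D\right) = \left(-18 + D\right) \left(C + D\right)$)
$t = 1$ ($t = 1 \cdot 1 = 1$)
$W{\left(G,n \right)} = 1$
$\frac{W{\left(- \frac{15}{-8},-8 \right)} + 150}{Z{\left(-17,2 \right)} + B{\left(-22 \right)}} = \frac{1 + 150}{\left(2^{2} - -306 - 36 - 34\right) - 22} = \frac{151}{\left(4 + 306 - 36 - 34\right) - 22} = \frac{151}{240 - 22} = \frac{151}{218}$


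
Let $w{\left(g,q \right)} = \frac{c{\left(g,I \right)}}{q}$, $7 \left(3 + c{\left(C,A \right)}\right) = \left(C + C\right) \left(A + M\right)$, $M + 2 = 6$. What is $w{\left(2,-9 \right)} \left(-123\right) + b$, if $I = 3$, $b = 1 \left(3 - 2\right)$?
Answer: $\frac{44}{3} \approx 14.667$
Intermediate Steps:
$M = 4$ ($M = -2 + 6 = 4$)
$b = 1$ ($b = 1 \cdot 1 = 1$)
$c{\left(C,A \right)} = -3 + \frac{2 C \left(4 + A\right)}{7}$ ($c{\left(C,A \right)} = -3 + \frac{\left(C + C\right) \left(A + 4\right)}{7} = -3 + \frac{2 C \left(4 + A\right)}{7}$)
$w{\left(g,q \right)} = \frac{-3 + 2 g}{q}$ ($w{\left(g,q \right)} = \frac{-3 + \frac{8 g}{7} + \frac{2}{7} \cdot 3 g}{q} = \frac{-3 + \frac{8 g}{7} + \frac{6 g}{7}}{q} = \frac{-3 + 2 g}{q}$)
$w{\left(2,-9 \right)} \left(-123\right) + b = \frac{-3 + 2 \cdot 2}{-9} \left(-123\right) + 1 = - \frac{-3 + 4}{9} \left(-123\right) + 1 = \left(- \frac{1}{9}\right) 1 \left(-123\right) + 1 = \left(- \frac{1}{9}\right) \left(-123\right) + 1 = \frac{41}{3} + 1 = \frac{44}{3}$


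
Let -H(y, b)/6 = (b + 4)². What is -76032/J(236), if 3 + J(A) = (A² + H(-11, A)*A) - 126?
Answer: 76032/81506033 ≈ 0.00093284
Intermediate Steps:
H(y, b) = -6*(4 + b)² (H(y, b) = -6*(b + 4)² = -6*(4 + b)²)
J(A) = -129 + A² - 6*A*(4 + A)² (J(A) = -3 + ((A² + (-6*(4 + A)²)*A) - 126) = -3 + ((A² - 6*A*(4 + A)²) - 126) = -3 + (-126 + A² - 6*A*(4 + A)²) = -129 + A² - 6*A*(4 + A)²)
-76032/J(236) = -76032/(-129 + 236² - 6*236*(4 + 236)²) = -76032/(-129 + 55696 - 6*236*240²) = -76032/(-129 + 55696 - 6*236*57600) = -76032/(-129 + 55696 - 81561600) = -76032/(-81506033) = -76032*(-1/81506033) = 76032/81506033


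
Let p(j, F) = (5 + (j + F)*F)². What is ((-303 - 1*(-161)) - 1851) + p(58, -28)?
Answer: 695232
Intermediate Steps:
p(j, F) = (5 + F*(F + j))² (p(j, F) = (5 + (F + j)*F)² = (5 + F*(F + j))²)
((-303 - 1*(-161)) - 1851) + p(58, -28) = ((-303 - 1*(-161)) - 1851) + (5 + (-28)² - 28*58)² = ((-303 + 161) - 1851) + (5 + 784 - 1624)² = (-142 - 1851) + (-835)² = -1993 + 697225 = 695232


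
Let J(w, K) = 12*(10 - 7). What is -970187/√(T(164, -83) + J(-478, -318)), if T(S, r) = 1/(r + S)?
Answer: -8731683*√2917/2917 ≈ -1.6167e+5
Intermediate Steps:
T(S, r) = 1/(S + r)
J(w, K) = 36 (J(w, K) = 12*3 = 36)
-970187/√(T(164, -83) + J(-478, -318)) = -970187/√(1/(164 - 83) + 36) = -970187/√(1/81 + 36) = -970187*9*√2917/2917 = -8731683*√2917/2917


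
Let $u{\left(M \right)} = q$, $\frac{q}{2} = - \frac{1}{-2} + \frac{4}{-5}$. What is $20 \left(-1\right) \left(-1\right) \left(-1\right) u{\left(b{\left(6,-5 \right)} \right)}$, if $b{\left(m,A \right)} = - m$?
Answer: $12$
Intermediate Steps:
$q = - \frac{3}{5}$ ($q = 2 \left(- \frac{1}{-2} + \frac{4}{-5}\right) = 2 \left(\left(-1\right) \left(- \frac{1}{2}\right) + 4 \left(- \frac{1}{5}\right)\right) = 2 \left(\frac{1}{2} - \frac{4}{5}\right) = 2 \left(- \frac{3}{10}\right) = - \frac{3}{5} \approx -0.6$)
$u{\left(M \right)} = - \frac{3}{5}$
$20 \left(-1\right) \left(-1\right) \left(-1\right) u{\left(b{\left(6,-5 \right)} \right)} = 20 \left(-1\right) \left(-1\right) \left(-1\right) \left(- \frac{3}{5}\right) = 20 \cdot 1 \left(-1\right) \left(- \frac{3}{5}\right) = 20 \left(-1\right) \left(- \frac{3}{5}\right) = \left(-20\right) \left(- \frac{3}{5}\right) = 12$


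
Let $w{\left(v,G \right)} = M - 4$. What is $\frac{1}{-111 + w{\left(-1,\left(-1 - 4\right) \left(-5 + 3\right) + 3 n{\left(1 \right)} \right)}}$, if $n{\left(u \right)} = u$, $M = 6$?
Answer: $- \frac{1}{109} \approx -0.0091743$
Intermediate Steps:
$w{\left(v,G \right)} = 2$ ($w{\left(v,G \right)} = 6 - 4 = 2$)
$\frac{1}{-111 + w{\left(-1,\left(-1 - 4\right) \left(-5 + 3\right) + 3 n{\left(1 \right)} \right)}} = \frac{1}{-111 + 2} = \frac{1}{-109} = - \frac{1}{109}$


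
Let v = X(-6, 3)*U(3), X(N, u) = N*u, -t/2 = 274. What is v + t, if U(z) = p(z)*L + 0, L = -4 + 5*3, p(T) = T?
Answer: -1142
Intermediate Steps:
t = -548 (t = -2*274 = -548)
L = 11 (L = -4 + 15 = 11)
U(z) = 11*z (U(z) = z*11 + 0 = 11*z + 0 = 11*z)
v = -594 (v = (-6*3)*(11*3) = -18*33 = -594)
v + t = -594 - 548 = -1142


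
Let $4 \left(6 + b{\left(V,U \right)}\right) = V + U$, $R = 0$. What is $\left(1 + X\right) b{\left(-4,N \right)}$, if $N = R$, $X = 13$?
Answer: $-98$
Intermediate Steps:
$N = 0$
$b{\left(V,U \right)} = -6 + \frac{U}{4} + \frac{V}{4}$ ($b{\left(V,U \right)} = -6 + \frac{V + U}{4} = -6 + \frac{U + V}{4} = -6 + \left(\frac{U}{4} + \frac{V}{4}\right) = -6 + \frac{U}{4} + \frac{V}{4}$)
$\left(1 + X\right) b{\left(-4,N \right)} = \left(1 + 13\right) \left(-6 + \frac{1}{4} \cdot 0 + \frac{1}{4} \left(-4\right)\right) = 14 \left(-6 + 0 - 1\right) = 14 \left(-7\right) = -98$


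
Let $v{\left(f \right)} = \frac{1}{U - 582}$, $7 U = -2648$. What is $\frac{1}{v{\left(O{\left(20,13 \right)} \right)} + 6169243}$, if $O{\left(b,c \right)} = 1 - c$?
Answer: $\frac{6722}{41469651439} \approx 1.6209 \cdot 10^{-7}$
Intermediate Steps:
$U = - \frac{2648}{7}$ ($U = \frac{1}{7} \left(-2648\right) = - \frac{2648}{7} \approx -378.29$)
$v{\left(f \right)} = - \frac{7}{6722}$ ($v{\left(f \right)} = \frac{1}{- \frac{2648}{7} - 582} = \frac{1}{- \frac{6722}{7}} = - \frac{7}{6722}$)
$\frac{1}{v{\left(O{\left(20,13 \right)} \right)} + 6169243} = \frac{1}{- \frac{7}{6722} + 6169243} = \frac{1}{\frac{41469651439}{6722}} = \frac{6722}{41469651439}$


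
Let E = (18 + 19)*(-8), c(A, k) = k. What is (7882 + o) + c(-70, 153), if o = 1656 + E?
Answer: 9395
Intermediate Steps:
E = -296 (E = 37*(-8) = -296)
o = 1360 (o = 1656 - 296 = 1360)
(7882 + o) + c(-70, 153) = (7882 + 1360) + 153 = 9242 + 153 = 9395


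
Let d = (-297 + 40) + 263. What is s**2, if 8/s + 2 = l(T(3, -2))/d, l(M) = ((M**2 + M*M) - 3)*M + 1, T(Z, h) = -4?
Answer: 2304/16129 ≈ 0.14285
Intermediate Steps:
l(M) = 1 + M*(-3 + 2*M**2) (l(M) = ((M**2 + M**2) - 3)*M + 1 = (2*M**2 - 3)*M + 1 = (-3 + 2*M**2)*M + 1 = M*(-3 + 2*M**2) + 1 = 1 + M*(-3 + 2*M**2))
d = 6 (d = -257 + 263 = 6)
s = -48/127 (s = 8/(-2 + (1 - 3*(-4) + 2*(-4)**3)/6) = 8/(-2 + (1 + 12 + 2*(-64))*(1/6)) = 8/(-2 + (1 + 12 - 128)*(1/6)) = 8/(-2 - 115*1/6) = 8/(-2 - 115/6) = 8/(-127/6) = 8*(-6/127) = -48/127 ≈ -0.37795)
s**2 = (-48/127)**2 = 2304/16129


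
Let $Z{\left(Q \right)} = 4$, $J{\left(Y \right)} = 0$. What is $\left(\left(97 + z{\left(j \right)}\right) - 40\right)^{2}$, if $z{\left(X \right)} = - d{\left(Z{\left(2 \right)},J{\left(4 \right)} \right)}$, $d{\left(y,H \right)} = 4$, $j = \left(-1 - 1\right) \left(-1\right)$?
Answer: $2809$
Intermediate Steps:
$j = 2$ ($j = \left(-2\right) \left(-1\right) = 2$)
$z{\left(X \right)} = -4$ ($z{\left(X \right)} = \left(-1\right) 4 = -4$)
$\left(\left(97 + z{\left(j \right)}\right) - 40\right)^{2} = \left(\left(97 - 4\right) - 40\right)^{2} = \left(93 - 40\right)^{2} = 53^{2} = 2809$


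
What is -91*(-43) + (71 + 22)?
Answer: 4006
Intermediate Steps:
-91*(-43) + (71 + 22) = 3913 + 93 = 4006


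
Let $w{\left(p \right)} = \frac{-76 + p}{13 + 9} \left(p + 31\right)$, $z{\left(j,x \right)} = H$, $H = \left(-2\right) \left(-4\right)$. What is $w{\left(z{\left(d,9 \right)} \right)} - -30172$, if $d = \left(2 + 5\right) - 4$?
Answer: $\frac{330566}{11} \approx 30051.0$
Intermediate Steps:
$d = 3$ ($d = 7 - 4 = 3$)
$H = 8$
$z{\left(j,x \right)} = 8$
$w{\left(p \right)} = \left(31 + p\right) \left(- \frac{38}{11} + \frac{p}{22}\right)$ ($w{\left(p \right)} = \frac{-76 + p}{22} \left(31 + p\right) = \left(-76 + p\right) \frac{1}{22} \left(31 + p\right) = \left(- \frac{38}{11} + \frac{p}{22}\right) \left(31 + p\right) = \left(31 + p\right) \left(- \frac{38}{11} + \frac{p}{22}\right)$)
$w{\left(z{\left(d,9 \right)} \right)} - -30172 = \left(- \frac{1178}{11} - \frac{180}{11} + \frac{8^{2}}{22}\right) - -30172 = \left(- \frac{1178}{11} - \frac{180}{11} + \frac{1}{22} \cdot 64\right) + 30172 = \left(- \frac{1178}{11} - \frac{180}{11} + \frac{32}{11}\right) + 30172 = - \frac{1326}{11} + 30172 = \frac{330566}{11}$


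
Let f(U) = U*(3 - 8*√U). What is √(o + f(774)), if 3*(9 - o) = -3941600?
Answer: √(11845779 - 167184*√86)/3 ≈ 1069.5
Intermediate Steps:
o = 3941627/3 (o = 9 - ⅓*(-3941600) = 9 + 3941600/3 = 3941627/3 ≈ 1.3139e+6)
√(o + f(774)) = √(3941627/3 + (-18576*√86 + 3*774)) = √(3941627/3 + (-18576*√86 + 2322)) = √(3941627/3 + (2322 - 18576*√86)) = √(3948593/3 - 18576*√86)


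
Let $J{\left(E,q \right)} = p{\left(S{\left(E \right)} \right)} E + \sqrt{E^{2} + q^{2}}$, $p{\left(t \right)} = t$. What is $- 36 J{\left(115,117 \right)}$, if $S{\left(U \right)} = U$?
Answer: $-476100 - 36 \sqrt{26914} \approx -4.8201 \cdot 10^{5}$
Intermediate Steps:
$J{\left(E,q \right)} = E^{2} + \sqrt{E^{2} + q^{2}}$ ($J{\left(E,q \right)} = E E + \sqrt{E^{2} + q^{2}} = E^{2} + \sqrt{E^{2} + q^{2}}$)
$- 36 J{\left(115,117 \right)} = - 36 \left(115^{2} + \sqrt{115^{2} + 117^{2}}\right) = - 36 \left(13225 + \sqrt{13225 + 13689}\right) = - 36 \left(13225 + \sqrt{26914}\right) = -476100 - 36 \sqrt{26914}$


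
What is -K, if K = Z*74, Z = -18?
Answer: 1332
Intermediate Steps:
K = -1332 (K = -18*74 = -1332)
-K = -1*(-1332) = 1332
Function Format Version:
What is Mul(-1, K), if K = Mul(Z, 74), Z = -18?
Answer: 1332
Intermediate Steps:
K = -1332 (K = Mul(-18, 74) = -1332)
Mul(-1, K) = Mul(-1, -1332) = 1332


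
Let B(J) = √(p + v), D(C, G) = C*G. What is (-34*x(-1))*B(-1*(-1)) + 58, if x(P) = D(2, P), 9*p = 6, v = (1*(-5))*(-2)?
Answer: 58 + 272*√6/3 ≈ 280.09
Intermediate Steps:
v = 10 (v = -5*(-2) = 10)
p = ⅔ (p = (⅑)*6 = ⅔ ≈ 0.66667)
x(P) = 2*P
B(J) = 4*√6/3 (B(J) = √(⅔ + 10) = √(32/3) = 4*√6/3)
(-34*x(-1))*B(-1*(-1)) + 58 = (-68*(-1))*(4*√6/3) + 58 = (-34*(-2))*(4*√6/3) + 58 = 68*(4*√6/3) + 58 = 272*√6/3 + 58 = 58 + 272*√6/3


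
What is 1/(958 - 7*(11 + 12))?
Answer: 1/797 ≈ 0.0012547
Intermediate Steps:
1/(958 - 7*(11 + 12)) = 1/(958 - 7*23) = 1/(958 - 161) = 1/797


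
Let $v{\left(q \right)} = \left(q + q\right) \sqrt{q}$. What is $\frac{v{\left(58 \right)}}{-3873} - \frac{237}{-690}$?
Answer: $\frac{79}{230} - \frac{116 \sqrt{58}}{3873} \approx 0.11538$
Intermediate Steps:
$v{\left(q \right)} = 2 q^{\frac{3}{2}}$ ($v{\left(q \right)} = 2 q \sqrt{q} = 2 q^{\frac{3}{2}}$)
$\frac{v{\left(58 \right)}}{-3873} - \frac{237}{-690} = \frac{2 \cdot 58^{\frac{3}{2}}}{-3873} - \frac{237}{-690} = 2 \cdot 58 \sqrt{58} \left(- \frac{1}{3873}\right) - - \frac{79}{230} = 116 \sqrt{58} \left(- \frac{1}{3873}\right) + \frac{79}{230} = - \frac{116 \sqrt{58}}{3873} + \frac{79}{230} = \frac{79}{230} - \frac{116 \sqrt{58}}{3873}$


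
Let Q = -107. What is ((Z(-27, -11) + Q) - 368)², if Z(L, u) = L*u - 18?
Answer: 38416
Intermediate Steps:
Z(L, u) = -18 + L*u
((Z(-27, -11) + Q) - 368)² = (((-18 - 27*(-11)) - 107) - 368)² = (((-18 + 297) - 107) - 368)² = ((279 - 107) - 368)² = (172 - 368)² = (-196)² = 38416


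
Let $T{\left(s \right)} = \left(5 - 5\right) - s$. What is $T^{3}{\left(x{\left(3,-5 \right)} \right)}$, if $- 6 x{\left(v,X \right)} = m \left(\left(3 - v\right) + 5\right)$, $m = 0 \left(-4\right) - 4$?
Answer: $- \frac{1000}{27} \approx -37.037$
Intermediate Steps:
$m = -4$ ($m = 0 - 4 = -4$)
$x{\left(v,X \right)} = \frac{16}{3} - \frac{2 v}{3}$ ($x{\left(v,X \right)} = - \frac{\left(-4\right) \left(\left(3 - v\right) + 5\right)}{6} = - \frac{\left(-4\right) \left(8 - v\right)}{6} = - \frac{-32 + 4 v}{6} = \frac{16}{3} - \frac{2 v}{3}$)
$T{\left(s \right)} = - s$ ($T{\left(s \right)} = \left(5 - 5\right) - s = 0 - s = - s$)
$T^{3}{\left(x{\left(3,-5 \right)} \right)} = \left(- (\frac{16}{3} - 2)\right)^{3} = \left(\left(-1\right) \frac{10}{3}\right)^{3} = \left(- \frac{10}{3}\right)^{3} = - \frac{1000}{27}$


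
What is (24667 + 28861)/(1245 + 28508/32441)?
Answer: 1736501848/40417553 ≈ 42.964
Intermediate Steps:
(24667 + 28861)/(1245 + 28508/32441) = 53528/(1245 + 28508*(1/32441)) = 53528/(1245 + 28508/32441) = 53528/(40417553/32441) = 53528*(32441/40417553) = 1736501848/40417553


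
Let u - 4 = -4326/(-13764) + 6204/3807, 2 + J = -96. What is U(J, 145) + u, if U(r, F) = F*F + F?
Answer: 1311595615/61938 ≈ 21176.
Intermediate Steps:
J = -98 (J = -2 - 96 = -98)
U(r, F) = F + F**2 (U(r, F) = F**2 + F = F + F**2)
u = 368155/61938 (u = 4 + (-4326/(-13764) + 6204/3807) = 4 + (-4326*(-1/13764) + 6204*(1/3807)) = 4 + (721/2294 + 44/27) = 4 + 120403/61938 = 368155/61938 ≈ 5.9439)
U(J, 145) + u = 145*(1 + 145) + 368155/61938 = 145*146 + 368155/61938 = 21170 + 368155/61938 = 1311595615/61938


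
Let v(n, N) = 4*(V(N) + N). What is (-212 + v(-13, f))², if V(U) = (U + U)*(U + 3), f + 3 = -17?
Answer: 5895184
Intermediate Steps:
f = -20 (f = -3 - 17 = -20)
V(U) = 2*U*(3 + U) (V(U) = (2*U)*(3 + U) = 2*U*(3 + U))
v(n, N) = 4*N + 8*N*(3 + N) (v(n, N) = 4*(2*N*(3 + N) + N) = 4*(N + 2*N*(3 + N)) = 4*N + 8*N*(3 + N))
(-212 + v(-13, f))² = (-212 + 4*(-20)*(7 + 2*(-20)))² = (-212 + 4*(-20)*(7 - 40))² = (-212 + 4*(-20)*(-33))² = (-212 + 2640)² = 2428² = 5895184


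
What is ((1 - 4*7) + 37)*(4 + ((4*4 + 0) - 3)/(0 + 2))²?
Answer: 2205/2 ≈ 1102.5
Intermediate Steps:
((1 - 4*7) + 37)*(4 + ((4*4 + 0) - 3)/(0 + 2))² = ((1 - 28) + 37)*(4 + ((16 + 0) - 3)/2)² = (-27 + 37)*(4 + (16 - 3)*(½))² = 10*(4 + 13*(½))² = 10*(4 + 13/2)² = 10*(21/2)² = 10*(441/4) = 2205/2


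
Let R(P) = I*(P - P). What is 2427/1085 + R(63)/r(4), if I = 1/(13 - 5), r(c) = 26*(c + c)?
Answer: 2427/1085 ≈ 2.2369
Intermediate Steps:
r(c) = 52*c (r(c) = 26*(2*c) = 52*c)
I = ⅛ (I = 1/8 = ⅛ ≈ 0.12500)
R(P) = 0 (R(P) = (P - P)/8 = (⅛)*0 = 0)
2427/1085 + R(63)/r(4) = 2427/1085 + 0/((52*4)) = 2427*(1/1085) + 0/208 = 2427/1085 + 0*(1/208) = 2427/1085 + 0 = 2427/1085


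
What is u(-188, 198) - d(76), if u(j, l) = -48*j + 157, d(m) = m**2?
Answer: 3405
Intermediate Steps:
u(j, l) = 157 - 48*j
u(-188, 198) - d(76) = (157 - 48*(-188)) - 1*76**2 = (157 + 9024) - 1*5776 = 9181 - 5776 = 3405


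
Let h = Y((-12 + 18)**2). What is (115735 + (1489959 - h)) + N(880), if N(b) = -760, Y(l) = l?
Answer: 1604898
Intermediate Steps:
h = 36 (h = (-12 + 18)**2 = 6**2 = 36)
(115735 + (1489959 - h)) + N(880) = (115735 + (1489959 - 1*36)) - 760 = (115735 + (1489959 - 36)) - 760 = (115735 + 1489923) - 760 = 1605658 - 760 = 1604898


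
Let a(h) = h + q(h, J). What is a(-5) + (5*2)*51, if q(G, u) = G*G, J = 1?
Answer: 530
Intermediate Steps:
q(G, u) = G**2
a(h) = h + h**2
a(-5) + (5*2)*51 = -5*(1 - 5) + (5*2)*51 = -5*(-4) + 10*51 = 20 + 510 = 530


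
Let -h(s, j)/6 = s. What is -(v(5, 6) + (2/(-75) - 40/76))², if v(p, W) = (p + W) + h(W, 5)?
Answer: -1325906569/2030625 ≈ -652.96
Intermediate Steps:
h(s, j) = -6*s
v(p, W) = p - 5*W (v(p, W) = (p + W) - 6*W = (W + p) - 6*W = p - 5*W)
-(v(5, 6) + (2/(-75) - 40/76))² = -((5 - 5*6) + (2/(-75) - 40/76))² = -((5 - 30) + (2*(-1/75) - 40*1/76))² = -(-25 + (-2/75 - 10/19))² = -(-25 - 788/1425)² = -(-36413/1425)² = -1*1325906569/2030625 = -1325906569/2030625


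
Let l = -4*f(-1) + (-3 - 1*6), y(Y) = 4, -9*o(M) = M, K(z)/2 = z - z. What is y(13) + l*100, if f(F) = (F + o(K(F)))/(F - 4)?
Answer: -976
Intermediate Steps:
K(z) = 0 (K(z) = 2*(z - z) = 2*0 = 0)
o(M) = -M/9
f(F) = F/(-4 + F) (f(F) = (F - ⅑*0)/(F - 4) = (F + 0)/(-4 + F) = F/(-4 + F))
l = -49/5 (l = -(-4)/(-4 - 1) + (-3 - 1*6) = -(-4)/(-5) + (-3 - 6) = -(-4)*(-1)/5 - 9 = -4*⅕ - 9 = -⅘ - 9 = -49/5 ≈ -9.8000)
y(13) + l*100 = 4 - 49/5*100 = 4 - 980 = -976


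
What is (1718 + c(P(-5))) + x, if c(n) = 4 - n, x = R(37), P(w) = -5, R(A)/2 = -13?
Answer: 1701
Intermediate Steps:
R(A) = -26 (R(A) = 2*(-13) = -26)
x = -26
(1718 + c(P(-5))) + x = (1718 + (4 - 1*(-5))) - 26 = (1718 + (4 + 5)) - 26 = (1718 + 9) - 26 = 1727 - 26 = 1701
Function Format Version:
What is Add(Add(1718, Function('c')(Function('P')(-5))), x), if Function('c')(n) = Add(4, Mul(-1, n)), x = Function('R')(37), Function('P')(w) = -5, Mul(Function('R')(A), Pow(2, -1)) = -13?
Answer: 1701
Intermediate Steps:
Function('R')(A) = -26 (Function('R')(A) = Mul(2, -13) = -26)
x = -26
Add(Add(1718, Function('c')(Function('P')(-5))), x) = Add(Add(1718, Add(4, Mul(-1, -5))), -26) = Add(Add(1718, Add(4, 5)), -26) = Add(Add(1718, 9), -26) = Add(1727, -26) = 1701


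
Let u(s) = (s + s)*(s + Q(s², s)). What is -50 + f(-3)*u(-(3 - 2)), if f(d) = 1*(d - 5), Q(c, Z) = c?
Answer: -50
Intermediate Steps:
u(s) = 2*s*(s + s²) (u(s) = (s + s)*(s + s²) = (2*s)*(s + s²) = 2*s*(s + s²))
f(d) = -5 + d (f(d) = 1*(-5 + d) = -5 + d)
-50 + f(-3)*u(-(3 - 2)) = -50 + (-5 - 3)*(2*(-(3 - 2))²*(1 - (3 - 2))) = -50 - 16*(-1*1)²*(1 - 1*1) = -50 - 16*(-1)²*(1 - 1) = -50 - 16*0 = -50 - 8*0 = -50 + 0 = -50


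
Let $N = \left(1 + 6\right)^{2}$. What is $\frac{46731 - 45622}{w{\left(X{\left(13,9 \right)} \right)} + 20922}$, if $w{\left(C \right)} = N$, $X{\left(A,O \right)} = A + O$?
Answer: $\frac{1109}{20971} \approx 0.052883$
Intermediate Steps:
$N = 49$ ($N = 7^{2} = 49$)
$w{\left(C \right)} = 49$
$\frac{46731 - 45622}{w{\left(X{\left(13,9 \right)} \right)} + 20922} = \frac{46731 - 45622}{49 + 20922} = \frac{1109}{20971}$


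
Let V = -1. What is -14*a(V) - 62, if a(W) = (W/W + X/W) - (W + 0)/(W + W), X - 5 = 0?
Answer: 1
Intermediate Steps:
X = 5 (X = 5 + 0 = 5)
a(W) = ½ + 5/W (a(W) = (W/W + 5/W) - (W + 0)/(W + W) = (1 + 5/W) - W/(2*W) = (1 + 5/W) - W*1/(2*W) = (1 + 5/W) - 1*½ = (1 + 5/W) - ½ = ½ + 5/W)
-14*a(V) - 62 = -7*(10 - 1)/(-1) - 62 = -7*(-1)*9 - 62 = -14*(-9/2) - 62 = 63 - 62 = 1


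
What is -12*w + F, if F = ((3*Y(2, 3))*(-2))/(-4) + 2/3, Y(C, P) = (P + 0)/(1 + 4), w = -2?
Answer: 767/30 ≈ 25.567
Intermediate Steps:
Y(C, P) = P/5
F = 47/30 (F = ((3*((1/5)*3))*(-2))/(-4) + 2/3 = ((3*(3/5))*(-2))*(-1/4) + 2*(1/3) = ((9/5)*(-2))*(-1/4) + 2/3 = -18/5*(-1/4) + 2/3 = 9/10 + 2/3 = 47/30 ≈ 1.5667)
-12*w + F = -12*(-2) + 47/30 = 24 + 47/30 = 767/30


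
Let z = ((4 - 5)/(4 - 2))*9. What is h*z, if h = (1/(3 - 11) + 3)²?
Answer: -4761/128 ≈ -37.195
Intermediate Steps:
z = -9/2 (z = -1/2*9 = -1*½*9 = -½*9 = -9/2 ≈ -4.5000)
h = 529/64 (h = (1/(-8) + 3)² = (-⅛ + 3)² = (23/8)² = 529/64 ≈ 8.2656)
h*z = (529/64)*(-9/2) = -4761/128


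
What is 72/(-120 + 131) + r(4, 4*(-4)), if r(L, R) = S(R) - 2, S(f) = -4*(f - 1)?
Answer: 798/11 ≈ 72.545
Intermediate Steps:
S(f) = 4 - 4*f (S(f) = -4*(-1 + f) = 4 - 4*f)
r(L, R) = 2 - 4*R (r(L, R) = (4 - 4*R) - 2 = 2 - 4*R)
72/(-120 + 131) + r(4, 4*(-4)) = 72/(-120 + 131) + (2 - 16*(-4)) = 72/11 + (2 - 4*(-16)) = (1/11)*72 + (2 + 64) = 72/11 + 66 = 798/11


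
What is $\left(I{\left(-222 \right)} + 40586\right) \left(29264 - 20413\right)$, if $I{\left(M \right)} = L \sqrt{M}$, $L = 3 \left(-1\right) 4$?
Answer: $359226686 - 106212 i \sqrt{222} \approx 3.5923 \cdot 10^{8} - 1.5825 \cdot 10^{6} i$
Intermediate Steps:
$L = -12$ ($L = \left(-3\right) 4 = -12$)
$I{\left(M \right)} = - 12 \sqrt{M}$
$\left(I{\left(-222 \right)} + 40586\right) \left(29264 - 20413\right) = \left(- 12 \sqrt{-222} + 40586\right) \left(29264 - 20413\right) = \left(- 12 i \sqrt{222} + 40586\right) 8851 = \left(40586 - 12 i \sqrt{222}\right) 8851 = 359226686 - 106212 i \sqrt{222}$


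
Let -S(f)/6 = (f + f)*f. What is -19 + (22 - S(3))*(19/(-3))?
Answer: -2527/3 ≈ -842.33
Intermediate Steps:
S(f) = -12*f**2 (S(f) = -6*(f + f)*f = -6*2*f*f = -12*f**2)
-19 + (22 - S(3))*(19/(-3)) = -19 + (22 - (-12)*3**2)*(19/(-3)) = -19 + (22 - (-12)*9)*(19*(-1/3)) = -19 + (22 - 1*(-108))*(-19/3) = -19 + (22 + 108)*(-19/3) = -19 + 130*(-19/3) = -19 - 2470/3 = -2527/3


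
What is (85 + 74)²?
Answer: 25281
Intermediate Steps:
(85 + 74)² = 159² = 25281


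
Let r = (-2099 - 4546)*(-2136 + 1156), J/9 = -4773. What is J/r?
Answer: -14319/2170700 ≈ -0.0065965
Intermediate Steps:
J = -42957 (J = 9*(-4773) = -42957)
r = 6512100 (r = -6645*(-980) = 6512100)
J/r = -42957/6512100 = -42957*1/6512100 = -14319/2170700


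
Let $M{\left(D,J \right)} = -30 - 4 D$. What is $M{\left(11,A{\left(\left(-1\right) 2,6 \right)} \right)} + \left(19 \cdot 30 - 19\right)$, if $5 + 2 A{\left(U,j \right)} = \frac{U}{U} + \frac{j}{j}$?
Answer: $477$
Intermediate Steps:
$A{\left(U,j \right)} = - \frac{3}{2}$ ($A{\left(U,j \right)} = - \frac{5}{2} + \frac{\frac{U}{U} + \frac{j}{j}}{2} = - \frac{5}{2} + \frac{1 + 1}{2} = - \frac{5}{2} + \frac{1}{2} \cdot 2 = - \frac{5}{2} + 1 = - \frac{3}{2}$)
$M{\left(D,J \right)} = -30 - 4 D$
$M{\left(11,A{\left(\left(-1\right) 2,6 \right)} \right)} + \left(19 \cdot 30 - 19\right) = \left(-30 - 44\right) + \left(19 \cdot 30 - 19\right) = \left(-30 - 44\right) + \left(570 - 19\right) = -74 + 551 = 477$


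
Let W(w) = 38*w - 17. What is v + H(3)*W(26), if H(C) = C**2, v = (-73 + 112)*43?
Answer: 10416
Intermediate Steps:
W(w) = -17 + 38*w
v = 1677 (v = 39*43 = 1677)
v + H(3)*W(26) = 1677 + 3**2*(-17 + 38*26) = 1677 + 9*(-17 + 988) = 1677 + 9*971 = 1677 + 8739 = 10416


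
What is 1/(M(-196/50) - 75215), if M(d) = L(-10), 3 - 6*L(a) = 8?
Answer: -6/451295 ≈ -1.3295e-5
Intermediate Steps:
L(a) = -⅚ (L(a) = ½ - ⅙*8 = ½ - 4/3 = -⅚)
M(d) = -⅚
1/(M(-196/50) - 75215) = 1/(-⅚ - 75215) = 1/(-451295/6) = -6/451295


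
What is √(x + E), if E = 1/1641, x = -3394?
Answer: I*√9139636473/1641 ≈ 58.258*I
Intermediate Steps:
E = 1/1641 ≈ 0.00060938
√(x + E) = √(-3394 + 1/1641) = √(-5569553/1641) = I*√9139636473/1641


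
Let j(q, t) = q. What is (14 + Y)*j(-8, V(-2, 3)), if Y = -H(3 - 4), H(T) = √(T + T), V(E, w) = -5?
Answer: -112 + 8*I*√2 ≈ -112.0 + 11.314*I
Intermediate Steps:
H(T) = √2*√T (H(T) = √(2*T) = √2*√T)
Y = -I*√2 (Y = -√2*√(3 - 4) = -√2*√(-1) = -√2*I = -I*√2 ≈ -1.4142*I)
(14 + Y)*j(-8, V(-2, 3)) = (14 - I*√2)*(-8) = -112 + 8*I*√2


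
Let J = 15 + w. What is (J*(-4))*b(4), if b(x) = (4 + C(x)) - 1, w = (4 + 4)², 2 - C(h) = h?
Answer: -316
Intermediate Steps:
C(h) = 2 - h
w = 64 (w = 8² = 64)
b(x) = 5 - x (b(x) = (4 + (2 - x)) - 1 = (6 - x) - 1 = 5 - x)
J = 79 (J = 15 + 64 = 79)
(J*(-4))*b(4) = (79*(-4))*(5 - 1*4) = -316*(5 - 4) = -316*1 = -316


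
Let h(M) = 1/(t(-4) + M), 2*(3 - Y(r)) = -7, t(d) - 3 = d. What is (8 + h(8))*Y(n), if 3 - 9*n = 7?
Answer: 741/14 ≈ 52.929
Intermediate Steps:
n = -4/9 (n = 1/3 - 1/9*7 = 1/3 - 7/9 = -4/9 ≈ -0.44444)
t(d) = 3 + d
Y(r) = 13/2 (Y(r) = 3 - 1/2*(-7) = 3 + 7/2 = 13/2)
h(M) = 1/(-1 + M) (h(M) = 1/((3 - 4) + M) = 1/(-1 + M))
(8 + h(8))*Y(n) = (8 + 1/(-1 + 8))*(13/2) = (8 + 1/7)*(13/2) = (57/7)*(13/2) = 741/14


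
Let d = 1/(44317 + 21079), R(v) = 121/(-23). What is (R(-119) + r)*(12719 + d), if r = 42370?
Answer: 810469219351025/1504108 ≈ 5.3884e+8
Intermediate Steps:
R(v) = -121/23 (R(v) = 121*(-1/23) = -121/23)
d = 1/65396 ≈ 1.5291e-5
(R(-119) + r)*(12719 + d) = (-121/23 + 42370)*(12719 + 1/65396) = (974389/23)*(831771725/65396) = 810469219351025/1504108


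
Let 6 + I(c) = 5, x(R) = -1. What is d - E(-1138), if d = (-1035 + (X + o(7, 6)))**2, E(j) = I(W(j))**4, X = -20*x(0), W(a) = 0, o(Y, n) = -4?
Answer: 1038360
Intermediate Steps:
I(c) = -1 (I(c) = -6 + 5 = -1)
X = 20 (X = -20*(-1) = 20)
E(j) = 1 (E(j) = (-1)**4 = 1)
d = 1038361 (d = (-1035 + (20 - 4))**2 = (-1035 + 16)**2 = (-1019)**2 = 1038361)
d - E(-1138) = 1038361 - 1*1 = 1038361 - 1 = 1038360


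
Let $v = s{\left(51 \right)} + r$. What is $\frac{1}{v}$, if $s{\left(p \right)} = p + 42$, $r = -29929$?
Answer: $- \frac{1}{29836} \approx -3.3517 \cdot 10^{-5}$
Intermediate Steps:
$s{\left(p \right)} = 42 + p$
$v = -29836$ ($v = \left(42 + 51\right) - 29929 = 93 - 29929 = -29836$)
$\frac{1}{v} = \frac{1}{-29836} = - \frac{1}{29836}$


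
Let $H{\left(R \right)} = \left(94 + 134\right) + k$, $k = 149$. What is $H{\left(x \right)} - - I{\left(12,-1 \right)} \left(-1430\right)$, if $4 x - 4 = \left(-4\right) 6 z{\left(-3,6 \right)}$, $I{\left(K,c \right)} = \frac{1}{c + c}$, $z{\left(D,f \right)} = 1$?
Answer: $1092$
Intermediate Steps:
$I{\left(K,c \right)} = \frac{1}{2 c}$
$x = -5$ ($x = 1 + \frac{\left(-4\right) 6 \cdot 1}{4} = 1 + \frac{\left(-24\right) 1}{4} = 1 + \frac{1}{4} \left(-24\right) = 1 - 6 = -5$)
$H{\left(R \right)} = 377$ ($H{\left(R \right)} = \left(94 + 134\right) + 149 = 228 + 149 = 377$)
$H{\left(x \right)} - - I{\left(12,-1 \right)} \left(-1430\right) = 377 - - \frac{1}{2 \left(-1\right)} \left(-1430\right) = 377 - - \frac{1}{2} \left(-1\right) \left(-1430\right) = 377 - - \frac{\left(-1\right) \left(-1430\right)}{2} = 377 - \left(-1\right) 715 = 377 - -715 = 377 + 715 = 1092$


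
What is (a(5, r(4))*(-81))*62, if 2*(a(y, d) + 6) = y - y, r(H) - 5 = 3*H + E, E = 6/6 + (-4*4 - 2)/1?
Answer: 30132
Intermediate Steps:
E = -17 (E = 6*(1/6) + (-16 - 2)*1 = 1 - 18*1 = 1 - 18 = -17)
r(H) = -12 + 3*H (r(H) = 5 + (3*H - 17) = 5 + (-17 + 3*H) = -12 + 3*H)
a(y, d) = -6 (a(y, d) = -6 + (y - y)/2 = -6 + (1/2)*0 = -6 + 0 = -6)
(a(5, r(4))*(-81))*62 = -6*(-81)*62 = 486*62 = 30132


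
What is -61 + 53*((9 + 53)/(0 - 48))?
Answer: -3107/24 ≈ -129.46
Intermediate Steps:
-61 + 53*((9 + 53)/(0 - 48)) = -61 + 53*(62/(-48)) = -61 + 53*(62*(-1/48)) = -61 + 53*(-31/24) = -61 - 1643/24 = -3107/24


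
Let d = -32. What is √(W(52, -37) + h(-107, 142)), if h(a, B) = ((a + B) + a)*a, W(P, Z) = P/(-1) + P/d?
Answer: √122406/4 ≈ 87.466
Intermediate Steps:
W(P, Z) = -33*P/32 (W(P, Z) = P/(-1) + P/(-32) = P*(-1) + P*(-1/32) = -P - P/32 = -33*P/32)
h(a, B) = a*(B + 2*a) (h(a, B) = ((B + a) + a)*a = (B + 2*a)*a = a*(B + 2*a))
√(W(52, -37) + h(-107, 142)) = √(-33/32*52 - 107*(142 + 2*(-107))) = √(-429/8 - 107*(142 - 214)) = √(-429/8 - 107*(-72)) = √(-429/8 + 7704) = √(61203/8) = √122406/4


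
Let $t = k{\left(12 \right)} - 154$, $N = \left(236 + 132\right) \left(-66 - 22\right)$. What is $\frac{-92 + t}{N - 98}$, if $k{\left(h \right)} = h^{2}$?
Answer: $\frac{51}{16241} \approx 0.0031402$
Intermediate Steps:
$N = -32384$ ($N = 368 \left(-88\right) = -32384$)
$t = -10$ ($t = 12^{2} - 154 = 144 - 154 = -10$)
$\frac{-92 + t}{N - 98} = \frac{-92 - 10}{-32384 - 98} = - \frac{102}{-32482} = \left(-102\right) \left(- \frac{1}{32482}\right) = \frac{51}{16241}$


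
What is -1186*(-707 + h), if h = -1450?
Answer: 2558202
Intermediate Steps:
-1186*(-707 + h) = -1186*(-707 - 1450) = -1186*(-2157) = 2558202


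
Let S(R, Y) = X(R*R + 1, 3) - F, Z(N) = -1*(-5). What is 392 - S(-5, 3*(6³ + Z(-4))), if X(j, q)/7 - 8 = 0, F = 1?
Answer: 337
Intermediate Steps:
Z(N) = 5
X(j, q) = 56 (X(j, q) = 56 + 7*0 = 56 + 0 = 56)
S(R, Y) = 55 (S(R, Y) = 56 - 1*1 = 56 - 1 = 55)
392 - S(-5, 3*(6³ + Z(-4))) = 392 - 1*55 = 392 - 55 = 337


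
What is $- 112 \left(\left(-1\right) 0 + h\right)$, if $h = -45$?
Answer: $5040$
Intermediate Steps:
$- 112 \left(\left(-1\right) 0 + h\right) = - 112 \left(\left(-1\right) 0 - 45\right) = - 112 \left(0 - 45\right) = \left(-112\right) \left(-45\right) = 5040$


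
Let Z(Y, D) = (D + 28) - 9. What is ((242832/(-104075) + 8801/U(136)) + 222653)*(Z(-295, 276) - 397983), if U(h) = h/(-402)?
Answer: -138356873581712878/1769275 ≈ -7.8200e+10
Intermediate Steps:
U(h) = -h/402 (U(h) = h*(-1/402) = -h/402)
Z(Y, D) = 19 + D (Z(Y, D) = (28 + D) - 9 = 19 + D)
((242832/(-104075) + 8801/U(136)) + 222653)*(Z(-295, 276) - 397983) = ((242832/(-104075) + 8801/((-1/402*136))) + 222653)*((19 + 276) - 397983) = ((242832*(-1/104075) + 8801/(-68/201)) + 222653)*(295 - 397983) = ((-242832/104075 + 8801*(-201/68)) + 222653)*(-397688) = ((-242832/104075 - 1769001/68) + 222653)*(-397688) = (-184125291651/7077100 + 222653)*(-397688) = (1391612254649/7077100)*(-397688) = -138356873581712878/1769275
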